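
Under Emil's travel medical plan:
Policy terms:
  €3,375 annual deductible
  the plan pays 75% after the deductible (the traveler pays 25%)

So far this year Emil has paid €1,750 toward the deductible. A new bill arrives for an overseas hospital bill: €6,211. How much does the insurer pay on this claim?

€3,439.50

Deductible still to meet: €3,375 − €1,750 = €1,625.
After the €1,625 deductible portion, €6,211 − €1,625 = €4,586 is subject to coinsurance.
Coinsurance: €4,586 × 25% = €1,146.50.
So the traveler owes €1,625 + €1,146.50 = €2,771.50.
Insurer pays the balance: €6,211 − €2,771.50 = €3,439.50.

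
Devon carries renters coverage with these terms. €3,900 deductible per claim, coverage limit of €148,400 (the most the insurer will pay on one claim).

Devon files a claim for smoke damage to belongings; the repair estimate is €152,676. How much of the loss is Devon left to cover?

After the deductible, €152,676 − €3,900 = €148,776 remains.
€148,776 exceeds the €148,400 limit, so the insurer pays the limit: €148,400.
Out of pocket: €152,676 − €148,400 = €4,276.

€4,276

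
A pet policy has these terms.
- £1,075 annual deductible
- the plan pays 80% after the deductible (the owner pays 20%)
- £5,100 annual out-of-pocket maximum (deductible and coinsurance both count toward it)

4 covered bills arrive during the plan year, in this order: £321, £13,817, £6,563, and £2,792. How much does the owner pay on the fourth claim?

£99.80

Bill 1, £321: fully absorbed by the deductible. Owner pays £321; OOP now £321.
Bill 2, £13,817: deductible takes £754, £13,063 remains; 20% of £13,063 = £2,612.60. Owner pays £3,366.60; OOP now £3,687.60.
Bill 3, £6,563: deductible already satisfied, so owner's share is 20% × £6,563 = £1,312.60. Cost to owner: £1,312.60. OOP to date £5,000.20.
Bill 4, £2,792: deductible already satisfied, so owner's share is 20% × £2,792 = £558.40. Adding that to £5,000.20 gives £5,558.60, past the £5,100 cap; owner pays only £5,100 − £5,000.20 = £99.80.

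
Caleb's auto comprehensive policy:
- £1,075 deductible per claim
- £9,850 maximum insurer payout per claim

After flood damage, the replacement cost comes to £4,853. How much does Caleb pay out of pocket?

Subtract the deductible: £4,853 − £1,075 = £3,778.
£3,778 is within the £9,850 limit, so the insurer pays £3,778.
Out of pocket: £4,853 − £3,778 = £1,075.

£1,075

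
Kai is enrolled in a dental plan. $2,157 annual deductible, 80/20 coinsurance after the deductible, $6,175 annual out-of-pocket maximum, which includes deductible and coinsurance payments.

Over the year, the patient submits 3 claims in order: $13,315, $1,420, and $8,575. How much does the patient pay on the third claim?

$1,502.40

Claim 1 — $13,315: $2,157 to deductible, leaving $11,158; coinsurance $11,158 × 20% = $2,231.60. Patient owes $4,388.60 (running OOP $4,388.60).
Claim 2 — $1,420: deductible already satisfied, so patient's share is 20% × $1,420 = $284. Patient pays $284; OOP now $4,672.60.
Claim 3 — $8,575: deductible already satisfied, so patient's share is 20% × $8,575 = $1,715. Adding that to $4,672.60 gives $6,387.60, past the $6,175 cap; patient pays only $6,175 − $4,672.60 = $1,502.40.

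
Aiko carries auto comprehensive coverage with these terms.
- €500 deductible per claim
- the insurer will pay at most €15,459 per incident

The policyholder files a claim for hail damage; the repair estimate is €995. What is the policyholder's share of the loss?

Subtract the deductible: €995 − €500 = €495.
€495 ≤ €15,459, so the limit doesn't bind; insurer pays €495.
Policyholder's share is the uncovered remainder: €995 − €495 = €500.

€500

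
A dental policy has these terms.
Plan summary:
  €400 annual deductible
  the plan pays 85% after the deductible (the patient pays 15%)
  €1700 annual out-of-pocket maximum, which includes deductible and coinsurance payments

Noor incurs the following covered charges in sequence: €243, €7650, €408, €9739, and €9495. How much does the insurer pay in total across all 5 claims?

Claim 1 — €243: entire amount goes to the deductible. Patient pays €243; OOP now €243. Insurer: €243 − €243 = €0.
Claim 2 — €7650: €157 to deductible, leaving €7493; patient's 15% is €1123.95. Cost to patient: €1280.95. OOP to date €1523.95. Plan pays €7650 − €1280.95 = €6369.05.
Claim 3 — €408: deductible met; 15% of €408 = €61.20. Cost to patient: €61.20. OOP to date €1585.15. Plan pays €408 − €61.20 = €346.80.
Claim 4 — €9739: 15% coinsurance on €9739 = €1460.85. OOP would hit €3046 > €1700, so the cap limits the patient to €1700 − €1585.15 = €114.85. Insurer: €9739 − €114.85 = €9624.15.
Claim 5 — €9495: deductible already satisfied, so patient's share is 15% × €9495 = €1424.25. OOP would hit €3124.25 > €1700, so the cap limits the patient to €1700 − €1700 = €0. Plan pays €9495 − €0 = €9495.
Insurer total: €0 + €6369.05 + €346.80 + €9624.15 + €9495 = €25835.

€25835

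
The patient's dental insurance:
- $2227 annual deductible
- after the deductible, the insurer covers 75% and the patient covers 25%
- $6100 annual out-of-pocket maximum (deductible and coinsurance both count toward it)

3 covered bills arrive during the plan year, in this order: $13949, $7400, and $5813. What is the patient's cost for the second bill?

$942.50

Bill 1, $13949: $2227 to deductible, leaving $11722; patient's 25% is $2930.50. Cost to patient: $5157.50. OOP to date $5157.50.
Bill 2, $7400: deductible met; 25% of $7400 = $1850. That would push OOP to $7007.50, over the $6100 cap, so patient pays $6100 − $5157.50 = $942.50.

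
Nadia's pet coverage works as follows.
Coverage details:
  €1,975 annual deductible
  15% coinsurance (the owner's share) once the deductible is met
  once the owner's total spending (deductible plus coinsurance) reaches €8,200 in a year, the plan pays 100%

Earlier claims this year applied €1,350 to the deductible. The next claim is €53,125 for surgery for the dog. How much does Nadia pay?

€1,350 of the €1,975 deductible is already met, leaving €625.
The remaining €52,500 (= €53,125 − €625) moves to coinsurance.
Coinsurance: €52,500 × 15% = €7,875.
So the owner owes €625 + €7,875 = €8,500 before any cap.
That would bring total out-of-pocket to €9,850, past the €8,200 cap. The owner is capped at €8,200 − €1,350 = €6,850 on this claim.

€6,850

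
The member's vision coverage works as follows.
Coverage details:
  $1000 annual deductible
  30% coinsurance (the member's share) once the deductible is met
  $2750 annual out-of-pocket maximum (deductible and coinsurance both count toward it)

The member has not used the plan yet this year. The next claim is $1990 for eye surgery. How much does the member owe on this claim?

Deductible not yet touched, so the first $1000 of the bill goes to the deductible.
That leaves $1990 − $1000 = $990 for coinsurance.
Coinsurance: $990 × 30% = $297.
So the member owes $1000 + $297 = $1297 before any cap.
Year-to-date out-of-pocket becomes $0 + $1297 = $1297, still under the $2750 maximum, so no cap applies.

$1297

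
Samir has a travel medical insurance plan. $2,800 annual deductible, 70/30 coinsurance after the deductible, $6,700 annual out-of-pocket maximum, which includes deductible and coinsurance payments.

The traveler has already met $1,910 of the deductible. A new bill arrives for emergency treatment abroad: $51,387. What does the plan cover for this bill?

$46,597

Deductible still to meet: $2,800 − $1,910 = $890.
After the $890 deductible portion, $51,387 − $890 = $50,497 is subject to coinsurance.
30% of $50,497 = $15,149.10 falls to the traveler.
So the traveler owes $890 + $15,149.10 = $16,039.10 before any cap.
Year-to-date out-of-pocket would reach $1,910 + $16,039.10 = $17,949.10, above the $6,700 maximum, so the traveler pays only $6,700 − $1,910 = $4,790.
The insurer covers the remainder: $51,387 − $4,790 = $46,597.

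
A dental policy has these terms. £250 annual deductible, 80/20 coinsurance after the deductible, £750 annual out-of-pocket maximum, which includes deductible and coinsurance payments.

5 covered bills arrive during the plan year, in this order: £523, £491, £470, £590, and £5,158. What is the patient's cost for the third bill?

£94

Bill 1, £523: £250 to deductible, leaving £273; patient's 20% is £54.60. Cost to patient: £304.60. OOP to date £304.60.
Bill 2, £491: deductible met; 20% of £491 = £98.20. Patient owes £98.20 (running OOP £402.80).
Bill 3, £470: deductible already satisfied, so patient's share is 20% × £470 = £94. Patient owes £94 (running OOP £496.80).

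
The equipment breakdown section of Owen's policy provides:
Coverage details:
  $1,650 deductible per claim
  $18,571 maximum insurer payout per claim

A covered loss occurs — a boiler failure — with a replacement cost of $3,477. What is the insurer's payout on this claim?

Subtract the deductible: $3,477 − $1,650 = $1,827.
$1,827 ≤ $18,571, so the limit doesn't bind; insurer pays $1,827.

$1,827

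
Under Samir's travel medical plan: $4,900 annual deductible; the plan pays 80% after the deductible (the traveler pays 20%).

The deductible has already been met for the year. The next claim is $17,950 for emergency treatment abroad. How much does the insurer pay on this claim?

$14,360

With the deductible met, the entire $17,950 is subject to coinsurance.
Coinsurance: $17,950 × 20% = $3,590.
The plan picks up $17,950 − $3,590 = $14,360.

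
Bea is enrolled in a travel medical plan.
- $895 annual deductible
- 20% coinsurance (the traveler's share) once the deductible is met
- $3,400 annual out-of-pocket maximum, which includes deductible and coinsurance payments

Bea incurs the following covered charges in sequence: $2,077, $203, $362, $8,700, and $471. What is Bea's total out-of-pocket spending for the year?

Bill 1, $2,077: $895 finishes the deductible; $1,182 goes to coinsurance; traveler's 20% is $236.40. Traveler pays $1,131.40; OOP now $1,131.40.
Bill 2, $203: deductible met; 20% of $203 = $40.60. Traveler pays $40.60; OOP now $1,172.
Bill 3, $362: 20% coinsurance on $362 = $72.40. Cost to traveler: $72.40. OOP to date $1,244.40.
Bill 4, $8,700: 20% coinsurance on $8,700 = $1,740. Traveler pays $1,740; OOP now $2,984.40.
Bill 5, $471: 20% coinsurance on $471 = $94.20. Traveler owes $94.20 (running OOP $3,078.60).
Summing the traveler's payments: $1,131.40 + $40.60 + $72.40 + $1,740 + $94.20 = $3,078.60.

$3,078.60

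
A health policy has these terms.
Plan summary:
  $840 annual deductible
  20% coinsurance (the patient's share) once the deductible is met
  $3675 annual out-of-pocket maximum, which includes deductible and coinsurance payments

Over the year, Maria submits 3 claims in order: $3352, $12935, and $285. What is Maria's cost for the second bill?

$2332.60

Claim 1 ($3352): deductible takes $840, $2512 remains; 20% of $2512 = $502.40. Cost to patient: $1342.40. OOP to date $1342.40.
Claim 2 ($12935): 20% coinsurance on $12935 = $2587. OOP would hit $3929.40 > $3675, so the cap limits the patient to $3675 − $1342.40 = $2332.60.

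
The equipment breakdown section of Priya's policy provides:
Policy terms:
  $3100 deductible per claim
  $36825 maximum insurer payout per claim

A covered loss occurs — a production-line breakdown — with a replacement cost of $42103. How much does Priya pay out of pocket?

Less the $3100 deductible: $42103 − $3100 = $39003.
Since $39003 > $36825, the payout is capped at $36825.
The business owner bears the rest of the original loss: $42103 − $36825 = $5278.

$5278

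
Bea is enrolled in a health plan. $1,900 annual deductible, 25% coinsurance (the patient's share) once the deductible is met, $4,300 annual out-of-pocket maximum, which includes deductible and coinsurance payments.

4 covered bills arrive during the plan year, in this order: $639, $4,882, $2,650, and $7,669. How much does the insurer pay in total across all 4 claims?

$11,540

#1 ($639): entire amount goes to the deductible. Cost to patient: $639. OOP to date $639. Insurer: $639 − $639 = $0.
#2 ($4,882): $1,261 finishes the deductible; $3,621 goes to coinsurance; coinsurance $3,621 × 25% = $905.25. Cost to patient: $2,166.25. OOP to date $2,805.25. Plan pays $4,882 − $2,166.25 = $2,715.75.
#3 ($2,650): deductible met; 25% of $2,650 = $662.50. Patient pays $662.50; OOP now $3,467.75. Plan pays $2,650 − $662.50 = $1,987.50.
#4 ($7,669): deductible met; 25% of $7,669 = $1,917.25. That would push OOP to $5,385, over the $4,300 cap, so patient pays $4,300 − $3,467.75 = $832.25. Plan pays $7,669 − $832.25 = $6,836.75.
Insurer total: $0 + $2,715.75 + $1,987.50 + $6,836.75 = $11,540.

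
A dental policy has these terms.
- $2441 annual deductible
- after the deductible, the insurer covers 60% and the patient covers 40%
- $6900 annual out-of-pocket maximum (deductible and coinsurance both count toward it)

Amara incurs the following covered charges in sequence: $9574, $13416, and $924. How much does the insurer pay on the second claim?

$11810.20

#1 ($9574): $2441 finishes the deductible; $7133 goes to coinsurance; patient's 40% is $2853.20. Cost to patient: $5294.20. OOP to date $5294.20. Plan pays $9574 − $5294.20 = $4279.80.
#2 ($13416): 40% coinsurance on $13416 = $5366.40. Adding that to $5294.20 gives $10660.60, past the $6900 cap; patient pays only $6900 − $5294.20 = $1605.80. Insurer: $13416 − $1605.80 = $11810.20.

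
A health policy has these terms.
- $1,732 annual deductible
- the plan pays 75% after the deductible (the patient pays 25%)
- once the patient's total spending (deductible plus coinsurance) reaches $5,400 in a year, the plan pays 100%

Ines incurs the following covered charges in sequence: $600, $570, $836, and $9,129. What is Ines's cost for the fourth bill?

$2,282.25

Claim 1 ($600): all of it applies to the deductible. Patient owes $600 (running OOP $600).
Claim 2 ($570): entire amount goes to the deductible. Patient owes $570 (running OOP $1,170).
Claim 3 ($836): $562 to deductible, leaving $274; coinsurance $274 × 25% = $68.50. Patient pays $630.50; OOP now $1,800.50.
Claim 4 ($9,129): deductible already satisfied, so patient's share is 25% × $9,129 = $2,282.25. Cost to patient: $2,282.25. OOP to date $4,082.75.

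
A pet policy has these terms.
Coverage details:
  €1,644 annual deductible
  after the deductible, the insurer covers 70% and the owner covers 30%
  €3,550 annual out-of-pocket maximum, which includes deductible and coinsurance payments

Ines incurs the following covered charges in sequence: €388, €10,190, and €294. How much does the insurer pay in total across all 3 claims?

€7,322

Bill 1, €388: entire amount goes to the deductible. Cost to owner: €388. OOP to date €388. Plan pays €388 − €388 = €0.
Bill 2, €10,190: €1,256 to deductible, leaving €8,934; owner's 30% is €2,680.20. Claim cost before the cap: €1,256 + €2,680.20 = €3,936.20. OOP would hit €4,324.20 > €3,550, so the cap limits the owner to €3,550 − €388 = €3,162. Insurer: €10,190 − €3,162 = €7,028.
Bill 3, €294: 30% coinsurance on €294 = €88.20. Adding that to €3,550 gives €3,638.20, past the €3,550 cap; owner pays only €3,550 − €3,550 = €0. Plan pays €294 − €0 = €294.
Insurer total: €0 + €7,028 + €294 = €7,322.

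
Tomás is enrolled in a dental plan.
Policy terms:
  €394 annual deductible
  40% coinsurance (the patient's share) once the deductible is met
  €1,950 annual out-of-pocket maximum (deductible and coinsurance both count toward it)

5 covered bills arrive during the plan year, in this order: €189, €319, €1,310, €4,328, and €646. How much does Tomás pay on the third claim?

€524

Claim 1 — €189: fully absorbed by the deductible. Patient pays €189; OOP now €189.
Claim 2 — €319: €205 finishes the deductible; €114 goes to coinsurance; patient's 40% is €45.60. Patient owes €250.60 (running OOP €439.60).
Claim 3 — €1,310: deductible met; 40% of €1,310 = €524. Patient owes €524 (running OOP €963.60).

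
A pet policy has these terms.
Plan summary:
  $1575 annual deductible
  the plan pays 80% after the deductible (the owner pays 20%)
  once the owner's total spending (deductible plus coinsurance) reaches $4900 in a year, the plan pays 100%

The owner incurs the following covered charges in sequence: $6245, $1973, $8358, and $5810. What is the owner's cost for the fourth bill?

$324.80

Claim 1 — $6245: $1575 to deductible, leaving $4670; 20% of $4670 = $934. Owner owes $2509 (running OOP $2509).
Claim 2 — $1973: 20% coinsurance on $1973 = $394.60. Owner owes $394.60 (running OOP $2903.60).
Claim 3 — $8358: deductible already satisfied, so owner's share is 20% × $8358 = $1671.60. Cost to owner: $1671.60. OOP to date $4575.20.
Claim 4 — $5810: 20% coinsurance on $5810 = $1162. OOP would hit $5737.20 > $4900, so the cap limits the owner to $4900 − $4575.20 = $324.80.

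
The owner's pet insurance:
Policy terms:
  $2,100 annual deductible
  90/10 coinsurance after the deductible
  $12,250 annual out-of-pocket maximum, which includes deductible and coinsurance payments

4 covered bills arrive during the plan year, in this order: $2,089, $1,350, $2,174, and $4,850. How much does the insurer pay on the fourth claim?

$4,365

Claim 1 ($2,089): all of it applies to the deductible. Owner owes $2,089 (running OOP $2,089). Plan pays $2,089 − $2,089 = $0.
Claim 2 ($1,350): $11 to deductible, leaving $1,339; owner's 10% is $133.90. Cost to owner: $144.90. OOP to date $2,233.90. Plan pays $1,350 − $144.90 = $1,205.10.
Claim 3 ($2,174): 10% coinsurance on $2,174 = $217.40. Owner owes $217.40 (running OOP $2,451.30). Insurer: $2,174 − $217.40 = $1,956.60.
Claim 4 ($4,850): deductible already satisfied, so owner's share is 10% × $4,850 = $485. Owner owes $485 (running OOP $2,936.30). Insurer: $4,850 − $485 = $4,365.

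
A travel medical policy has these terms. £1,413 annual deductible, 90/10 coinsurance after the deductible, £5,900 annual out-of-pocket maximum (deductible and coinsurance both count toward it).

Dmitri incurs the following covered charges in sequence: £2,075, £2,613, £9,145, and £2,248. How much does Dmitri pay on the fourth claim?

Claim 1 — £2,075: £1,413 to deductible, leaving £662; traveler's 10% is £66.20. Traveler pays £1,479.20; OOP now £1,479.20.
Claim 2 — £2,613: deductible already satisfied, so traveler's share is 10% × £2,613 = £261.30. Traveler owes £261.30 (running OOP £1,740.50).
Claim 3 — £9,145: deductible already satisfied, so traveler's share is 10% × £9,145 = £914.50. Cost to traveler: £914.50. OOP to date £2,655.
Claim 4 — £2,248: deductible met; 10% of £2,248 = £224.80. Traveler owes £224.80 (running OOP £2,879.80).

£224.80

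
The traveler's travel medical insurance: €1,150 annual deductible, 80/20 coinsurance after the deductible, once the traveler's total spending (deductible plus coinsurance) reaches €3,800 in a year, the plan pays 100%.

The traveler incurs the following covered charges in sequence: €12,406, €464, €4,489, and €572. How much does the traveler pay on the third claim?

€306

Bill 1, €12,406: deductible takes €1,150, €11,256 remains; 20% of €11,256 = €2,251.20. Traveler owes €3,401.20 (running OOP €3,401.20).
Bill 2, €464: deductible already satisfied, so traveler's share is 20% × €464 = €92.80. Traveler pays €92.80; OOP now €3,494.
Bill 3, €4,489: deductible already satisfied, so traveler's share is 20% × €4,489 = €897.80. That would push OOP to €4,391.80, over the €3,800 cap, so traveler pays €3,800 − €3,494 = €306.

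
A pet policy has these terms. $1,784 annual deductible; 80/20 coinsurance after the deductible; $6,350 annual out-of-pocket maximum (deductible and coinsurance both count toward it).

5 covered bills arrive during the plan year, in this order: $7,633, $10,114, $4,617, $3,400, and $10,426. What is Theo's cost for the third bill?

$923.40

#1 ($7,633): $1,784 finishes the deductible; $5,849 goes to coinsurance; owner's 20% is $1,169.80. Owner owes $2,953.80 (running OOP $2,953.80).
#2 ($10,114): deductible met; 20% of $10,114 = $2,022.80. Owner pays $2,022.80; OOP now $4,976.60.
#3 ($4,617): deductible already satisfied, so owner's share is 20% × $4,617 = $923.40. Cost to owner: $923.40. OOP to date $5,900.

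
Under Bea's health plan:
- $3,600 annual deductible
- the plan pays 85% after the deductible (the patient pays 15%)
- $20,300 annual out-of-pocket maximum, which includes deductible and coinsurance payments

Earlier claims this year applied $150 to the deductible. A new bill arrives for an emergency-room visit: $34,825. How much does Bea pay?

$150 of the $3,600 deductible is already met, leaving $3,450.
The remaining $31,375 (= $34,825 − $3,450) moves to coinsurance.
15% of $31,375 = $4,706.25 falls to the patient.
Patient responsibility before any cap: $3,450 + $4,706.25 = $8,156.25.
Year-to-date out-of-pocket becomes $150 + $8,156.25 = $8,306.25, still under the $20,300 maximum, so no cap applies.

$8,156.25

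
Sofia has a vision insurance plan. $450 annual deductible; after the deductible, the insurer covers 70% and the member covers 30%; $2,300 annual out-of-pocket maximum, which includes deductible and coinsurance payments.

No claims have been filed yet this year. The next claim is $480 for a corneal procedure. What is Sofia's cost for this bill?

The full $450 deductible is still open; $450 of this bill applies to it.
After the $450 deductible portion, $480 − $450 = $30 is subject to coinsurance.
30% of $30 = $9 falls to the member.
Member responsibility before any cap: $450 + $9 = $459.
Total out-of-pocket so far would be $0 + $459 = $459, below the $2,300 cap — no reduction.

$459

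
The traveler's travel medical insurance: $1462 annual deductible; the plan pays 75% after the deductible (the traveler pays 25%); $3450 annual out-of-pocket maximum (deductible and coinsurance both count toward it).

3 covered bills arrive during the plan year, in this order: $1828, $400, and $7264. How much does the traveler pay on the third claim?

$1796.50

#1 ($1828): $1462 finishes the deductible; $366 goes to coinsurance; traveler's 25% is $91.50. Traveler owes $1553.50 (running OOP $1553.50).
#2 ($400): 25% coinsurance on $400 = $100. Cost to traveler: $100. OOP to date $1653.50.
#3 ($7264): deductible already satisfied, so traveler's share is 25% × $7264 = $1816. Adding that to $1653.50 gives $3469.50, past the $3450 cap; traveler pays only $3450 − $1653.50 = $1796.50.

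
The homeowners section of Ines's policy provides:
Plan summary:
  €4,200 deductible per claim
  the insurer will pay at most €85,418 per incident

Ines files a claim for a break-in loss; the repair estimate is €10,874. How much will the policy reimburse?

Less the €4,200 deductible: €10,874 − €4,200 = €6,674.
€6,674 ≤ €85,418, so the limit doesn't bind; insurer pays €6,674.

€6,674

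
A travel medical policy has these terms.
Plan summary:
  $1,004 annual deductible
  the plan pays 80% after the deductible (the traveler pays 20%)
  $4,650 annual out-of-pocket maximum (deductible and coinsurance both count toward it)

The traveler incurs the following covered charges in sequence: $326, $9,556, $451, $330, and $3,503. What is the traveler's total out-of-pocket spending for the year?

Bill 1, $326: all of it applies to the deductible. Cost to traveler: $326. OOP to date $326.
Bill 2, $9,556: $678 to deductible, leaving $8,878; 20% of $8,878 = $1,775.60. Traveler owes $2,453.60 (running OOP $2,779.60).
Bill 3, $451: deductible met; 20% of $451 = $90.20. Traveler pays $90.20; OOP now $2,869.80.
Bill 4, $330: deductible already satisfied, so traveler's share is 20% × $330 = $66. Traveler pays $66; OOP now $2,935.80.
Bill 5, $3,503: 20% coinsurance on $3,503 = $700.60. Traveler owes $700.60 (running OOP $3,636.40).
Total paid by the traveler: $326 + $2,453.60 + $90.20 + $66 + $700.60 = $3,636.40.

$3,636.40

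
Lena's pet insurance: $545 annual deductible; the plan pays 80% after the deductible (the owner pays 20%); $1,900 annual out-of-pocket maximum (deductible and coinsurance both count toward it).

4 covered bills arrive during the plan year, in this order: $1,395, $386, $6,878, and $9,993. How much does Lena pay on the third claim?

$1,107.80

Claim 1 ($1,395): deductible takes $545, $850 remains; 20% of $850 = $170. Owner pays $715; OOP now $715.
Claim 2 ($386): 20% coinsurance on $386 = $77.20. Cost to owner: $77.20. OOP to date $792.20.
Claim 3 ($6,878): deductible already satisfied, so owner's share is 20% × $6,878 = $1,375.60. OOP would hit $2,167.80 > $1,900, so the cap limits the owner to $1,900 − $792.20 = $1,107.80.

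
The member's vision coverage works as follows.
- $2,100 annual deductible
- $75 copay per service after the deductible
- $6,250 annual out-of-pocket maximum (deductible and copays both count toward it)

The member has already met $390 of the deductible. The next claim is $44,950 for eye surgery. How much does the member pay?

$1,785

Remaining deductible: $2,100 − $390 = $1,710.
After the $1,710 deductible portion, $44,950 − $1,710 = $43,240 is subject to the copay.
Copay on this service: $75.
So the member owes $1,710 + $75 = $1,785 before any cap.
Cumulative spending $390 + $1,785 = $2,175 stays under the $6,250 maximum.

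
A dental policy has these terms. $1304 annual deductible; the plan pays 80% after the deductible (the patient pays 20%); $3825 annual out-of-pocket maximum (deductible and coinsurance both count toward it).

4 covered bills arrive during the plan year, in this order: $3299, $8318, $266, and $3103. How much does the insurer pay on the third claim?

#1 ($3299): deductible takes $1304, $1995 remains; 20% of $1995 = $399. Cost to patient: $1703. OOP to date $1703. Insurer: $3299 − $1703 = $1596.
#2 ($8318): deductible met; 20% of $8318 = $1663.60. Cost to patient: $1663.60. OOP to date $3366.60. Plan pays $8318 − $1663.60 = $6654.40.
#3 ($266): deductible met; 20% of $266 = $53.20. Patient owes $53.20 (running OOP $3419.80). Plan pays $266 − $53.20 = $212.80.

$212.80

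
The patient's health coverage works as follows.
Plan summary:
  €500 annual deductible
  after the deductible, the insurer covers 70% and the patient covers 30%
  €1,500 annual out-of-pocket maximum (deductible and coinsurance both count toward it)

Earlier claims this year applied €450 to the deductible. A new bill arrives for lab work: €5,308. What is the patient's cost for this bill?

€1,050

Deductible still to meet: €500 − €450 = €50.
The remaining €5,258 (= €5,308 − €50) moves to coinsurance.
30% of €5,258 = €1,577.40 falls to the patient.
Patient responsibility before any cap: €50 + €1,577.40 = €1,627.40.
Year-to-date out-of-pocket would reach €450 + €1,627.40 = €2,077.40, above the €1,500 maximum, so the patient pays only €1,500 − €450 = €1,050.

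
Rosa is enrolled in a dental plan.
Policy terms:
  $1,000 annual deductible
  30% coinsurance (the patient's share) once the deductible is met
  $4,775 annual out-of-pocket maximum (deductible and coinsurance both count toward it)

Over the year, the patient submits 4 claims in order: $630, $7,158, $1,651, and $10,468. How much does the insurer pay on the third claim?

$1,155.70

Bill 1, $630: all of it applies to the deductible. Cost to patient: $630. OOP to date $630. Insurer: $630 − $630 = $0.
Bill 2, $7,158: deductible takes $370, $6,788 remains; coinsurance $6,788 × 30% = $2,036.40. Patient pays $2,406.40; OOP now $3,036.40. Insurer: $7,158 − $2,406.40 = $4,751.60.
Bill 3, $1,651: deductible met; 30% of $1,651 = $495.30. Patient owes $495.30 (running OOP $3,531.70). Insurer: $1,651 − $495.30 = $1,155.70.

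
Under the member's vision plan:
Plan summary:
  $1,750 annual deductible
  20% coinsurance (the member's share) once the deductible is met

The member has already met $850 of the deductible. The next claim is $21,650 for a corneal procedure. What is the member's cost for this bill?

Remaining deductible: $1,750 − $850 = $900.
The remaining $20,750 (= $21,650 − $900) moves to coinsurance.
Coinsurance: $20,750 × 20% = $4,150.
Member responsibility: $900 + $4,150 = $5,050.

$5,050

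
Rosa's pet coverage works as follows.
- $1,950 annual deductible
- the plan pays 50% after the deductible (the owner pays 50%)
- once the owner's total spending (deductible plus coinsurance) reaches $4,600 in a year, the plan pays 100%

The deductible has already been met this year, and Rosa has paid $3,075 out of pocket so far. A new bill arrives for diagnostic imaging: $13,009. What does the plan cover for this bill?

With the deductible met, the entire $13,009 is subject to coinsurance.
Coinsurance: $13,009 × 50% = $6,504.50.
Adding $6,504.50 to the $3,075 already spent would give $9,579.50, which exceeds the $4,600 cap; the owner pays just $4,600 − $3,075 = $1,525.
Insurer pays the balance: $13,009 − $1,525 = $11,484.

$11,484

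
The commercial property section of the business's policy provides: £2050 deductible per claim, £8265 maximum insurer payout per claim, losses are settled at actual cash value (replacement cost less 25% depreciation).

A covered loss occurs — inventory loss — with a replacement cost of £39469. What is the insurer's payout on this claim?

£8265

At 25% depreciation, ACV = £39469 − £9867.25 = £29601.75.
Less the £2050 deductible: £29601.75 − £2050 = £27551.75.
Since £27551.75 > £8265, the payout is capped at £8265.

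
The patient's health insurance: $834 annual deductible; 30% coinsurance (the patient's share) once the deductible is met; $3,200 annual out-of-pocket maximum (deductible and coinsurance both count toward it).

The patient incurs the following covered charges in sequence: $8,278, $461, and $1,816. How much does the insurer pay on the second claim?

$328.20

#1 ($8,278): $834 to deductible, leaving $7,444; 30% of $7,444 = $2,233.20. Cost to patient: $3,067.20. OOP to date $3,067.20. Insurer: $8,278 − $3,067.20 = $5,210.80.
#2 ($461): deductible met; 30% of $461 = $138.30. Adding that to $3,067.20 gives $3,205.50, past the $3,200 cap; patient pays only $3,200 − $3,067.20 = $132.80. Plan pays $461 − $132.80 = $328.20.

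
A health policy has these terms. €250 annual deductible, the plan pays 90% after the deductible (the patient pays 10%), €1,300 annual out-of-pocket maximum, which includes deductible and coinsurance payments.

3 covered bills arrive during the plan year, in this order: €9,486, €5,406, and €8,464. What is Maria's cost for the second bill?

€126.40

Claim 1 (€9,486): €250 finishes the deductible; €9,236 goes to coinsurance; 10% of €9,236 = €923.60. Patient owes €1,173.60 (running OOP €1,173.60).
Claim 2 (€5,406): 10% coinsurance on €5,406 = €540.60. That would push OOP to €1,714.20, over the €1,300 cap, so patient pays €1,300 − €1,173.60 = €126.40.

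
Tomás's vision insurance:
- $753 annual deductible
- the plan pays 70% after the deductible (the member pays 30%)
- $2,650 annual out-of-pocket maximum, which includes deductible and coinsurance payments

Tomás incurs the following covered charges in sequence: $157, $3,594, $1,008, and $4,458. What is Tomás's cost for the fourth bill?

#1 ($157): all of it applies to the deductible. Cost to member: $157. OOP to date $157.
#2 ($3,594): $596 finishes the deductible; $2,998 goes to coinsurance; member's 30% is $899.40. Member owes $1,495.40 (running OOP $1,652.40).
#3 ($1,008): deductible met; 30% of $1,008 = $302.40. Cost to member: $302.40. OOP to date $1,954.80.
#4 ($4,458): 30% coinsurance on $4,458 = $1,337.40. OOP would hit $3,292.20 > $2,650, so the cap limits the member to $2,650 − $1,954.80 = $695.20.

$695.20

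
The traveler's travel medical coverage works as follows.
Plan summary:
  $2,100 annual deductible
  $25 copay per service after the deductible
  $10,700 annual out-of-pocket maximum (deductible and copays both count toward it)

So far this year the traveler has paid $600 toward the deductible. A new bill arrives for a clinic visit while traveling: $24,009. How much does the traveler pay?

$1,525

$600 of the $2,100 deductible is already met, leaving $1,500.
The remaining $22,509 (= $24,009 − $1,500) moves to the copay.
Copay on this service: $25.
So the traveler owes $1,500 + $25 = $1,525 before any cap.
Cumulative spending $600 + $1,525 = $2,125 stays under the $10,700 maximum.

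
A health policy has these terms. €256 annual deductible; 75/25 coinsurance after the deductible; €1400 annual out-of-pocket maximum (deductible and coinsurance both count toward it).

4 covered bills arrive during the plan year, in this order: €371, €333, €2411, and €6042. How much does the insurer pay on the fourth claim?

€5612.75

Claim 1 — €371: €256 finishes the deductible; €115 goes to coinsurance; coinsurance €115 × 25% = €28.75. Cost to patient: €284.75. OOP to date €284.75. Insurer: €371 − €284.75 = €86.25.
Claim 2 — €333: deductible met; 25% of €333 = €83.25. Patient owes €83.25 (running OOP €368). Insurer: €333 − €83.25 = €249.75.
Claim 3 — €2411: deductible already satisfied, so patient's share is 25% × €2411 = €602.75. Patient pays €602.75; OOP now €970.75. Plan pays €2411 − €602.75 = €1808.25.
Claim 4 — €6042: deductible met; 25% of €6042 = €1510.50. OOP would hit €2481.25 > €1400, so the cap limits the patient to €1400 − €970.75 = €429.25. Plan pays €6042 − €429.25 = €5612.75.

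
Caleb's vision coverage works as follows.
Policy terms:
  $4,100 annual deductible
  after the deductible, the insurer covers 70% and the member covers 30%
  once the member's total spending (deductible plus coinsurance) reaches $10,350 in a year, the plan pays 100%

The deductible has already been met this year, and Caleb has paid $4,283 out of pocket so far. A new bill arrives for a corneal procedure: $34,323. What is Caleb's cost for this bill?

The deductible is already satisfied, so the full bill goes to coinsurance.
Coinsurance: $34,323 × 30% = $10,296.90.
That would bring total out-of-pocket to $14,579.90, past the $10,350 cap. The member is capped at $10,350 − $4,283 = $6,067 on this claim.

$6,067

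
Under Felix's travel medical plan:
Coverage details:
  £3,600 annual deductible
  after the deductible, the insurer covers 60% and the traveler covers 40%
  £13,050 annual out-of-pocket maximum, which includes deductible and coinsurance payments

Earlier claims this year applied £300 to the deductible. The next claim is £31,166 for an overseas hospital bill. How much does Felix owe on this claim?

£12,750

Deductible still to meet: £3,600 − £300 = £3,300.
That leaves £31,166 − £3,300 = £27,866 for coinsurance.
Coinsurance: £27,866 × 40% = £11,146.40.
That puts the traveler's cost at £3,300 + £11,146.40 = £14,446.40 before any cap.
Year-to-date out-of-pocket would reach £300 + £14,446.40 = £14,746.40, above the £13,050 maximum, so the traveler pays only £13,050 − £300 = £12,750.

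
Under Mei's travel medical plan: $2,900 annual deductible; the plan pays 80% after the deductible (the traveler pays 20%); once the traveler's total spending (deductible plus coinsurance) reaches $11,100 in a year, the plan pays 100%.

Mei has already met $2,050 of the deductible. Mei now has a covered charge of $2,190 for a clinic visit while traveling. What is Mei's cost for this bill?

Remaining deductible: $2,900 − $2,050 = $850.
That leaves $2,190 − $850 = $1,340 for coinsurance.
Coinsurance: $1,340 × 20% = $268.
Traveler responsibility before any cap: $850 + $268 = $1,118.
Cumulative spending $2,050 + $1,118 = $3,168 stays under the $11,100 maximum.

$1,118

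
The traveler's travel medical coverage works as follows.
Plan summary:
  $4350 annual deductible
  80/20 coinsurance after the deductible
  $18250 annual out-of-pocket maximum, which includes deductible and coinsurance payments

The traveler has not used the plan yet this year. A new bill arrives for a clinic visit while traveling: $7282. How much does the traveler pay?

The full $4350 deductible is still open; $4350 of this bill applies to it.
That leaves $7282 − $4350 = $2932 for coinsurance.
20% of $2932 = $586.40 falls to the traveler.
So the traveler owes $4350 + $586.40 = $4936.40 before any cap.
Total out-of-pocket so far would be $0 + $4936.40 = $4936.40, below the $18250 cap — no reduction.

$4936.40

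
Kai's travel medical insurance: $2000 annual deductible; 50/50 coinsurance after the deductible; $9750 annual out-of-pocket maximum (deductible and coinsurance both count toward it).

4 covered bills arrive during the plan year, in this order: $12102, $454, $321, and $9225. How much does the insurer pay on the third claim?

$160.50

Claim 1 ($12102): deductible takes $2000, $10102 remains; coinsurance $10102 × 50% = $5051. Traveler pays $7051; OOP now $7051. Insurer: $12102 − $7051 = $5051.
Claim 2 ($454): deductible already satisfied, so traveler's share is 50% × $454 = $227. Traveler owes $227 (running OOP $7278). Plan pays $454 − $227 = $227.
Claim 3 ($321): deductible met; 50% of $321 = $160.50. Traveler pays $160.50; OOP now $7438.50. Insurer: $321 − $160.50 = $160.50.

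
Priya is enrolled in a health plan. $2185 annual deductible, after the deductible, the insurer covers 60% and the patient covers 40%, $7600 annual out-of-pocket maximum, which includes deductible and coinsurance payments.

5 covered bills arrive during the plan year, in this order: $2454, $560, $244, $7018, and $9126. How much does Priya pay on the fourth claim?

$2807.20

Claim 1 — $2454: deductible takes $2185, $269 remains; 40% of $269 = $107.60. Cost to patient: $2292.60. OOP to date $2292.60.
Claim 2 — $560: deductible already satisfied, so patient's share is 40% × $560 = $224. Patient pays $224; OOP now $2516.60.
Claim 3 — $244: deductible met; 40% of $244 = $97.60. Cost to patient: $97.60. OOP to date $2614.20.
Claim 4 — $7018: deductible already satisfied, so patient's share is 40% × $7018 = $2807.20. Patient pays $2807.20; OOP now $5421.40.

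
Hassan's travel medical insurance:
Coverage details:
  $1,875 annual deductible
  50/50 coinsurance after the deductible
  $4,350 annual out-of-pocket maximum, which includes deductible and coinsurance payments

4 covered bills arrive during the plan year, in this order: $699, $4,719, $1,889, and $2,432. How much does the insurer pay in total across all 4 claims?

$5,389

Bill 1, $699: entire amount goes to the deductible. Traveler pays $699; OOP now $699. Insurer: $699 − $699 = $0.
Bill 2, $4,719: $1,176 finishes the deductible; $3,543 goes to coinsurance; traveler's 50% is $1,771.50. Traveler owes $2,947.50 (running OOP $3,646.50). Plan pays $4,719 − $2,947.50 = $1,771.50.
Bill 3, $1,889: deductible already satisfied, so traveler's share is 50% × $1,889 = $944.50. That would push OOP to $4,591, over the $4,350 cap, so traveler pays $4,350 − $3,646.50 = $703.50. Insurer: $1,889 − $703.50 = $1,185.50.
Bill 4, $2,432: 50% coinsurance on $2,432 = $1,216. Adding that to $4,350 gives $5,566, past the $4,350 cap; traveler pays only $4,350 − $4,350 = $0. Insurer: $2,432 − $0 = $2,432.
Insurer total = bills − traveler's total = $9,739 − $4,350 = $5,389.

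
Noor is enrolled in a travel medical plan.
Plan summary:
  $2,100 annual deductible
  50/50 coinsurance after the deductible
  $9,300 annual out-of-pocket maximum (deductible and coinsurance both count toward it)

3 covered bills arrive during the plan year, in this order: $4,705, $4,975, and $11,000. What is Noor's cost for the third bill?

$3,410

Claim 1 ($4,705): deductible takes $2,100, $2,605 remains; 50% of $2,605 = $1,302.50. Cost to traveler: $3,402.50. OOP to date $3,402.50.
Claim 2 ($4,975): deductible already satisfied, so traveler's share is 50% × $4,975 = $2,487.50. Cost to traveler: $2,487.50. OOP to date $5,890.
Claim 3 ($11,000): 50% coinsurance on $11,000 = $5,500. That would push OOP to $11,390, over the $9,300 cap, so traveler pays $9,300 − $5,890 = $3,410.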